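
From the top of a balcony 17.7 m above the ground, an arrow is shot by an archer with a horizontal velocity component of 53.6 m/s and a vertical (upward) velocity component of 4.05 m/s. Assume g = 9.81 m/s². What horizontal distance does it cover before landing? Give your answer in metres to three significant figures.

126 m

The projectile lands when y = 17.7 + (4.050) t − ½·9.81·t² = 0. Positive root: t = (4.050 + √(4.050² + 2·9.81·17.7)) / 9.81 = (4.050 + 19.07) / 9.81 = 2.357 s.
Horizontal distance: R = vₓ t = 53.60 × 2.357 = 126.3 m.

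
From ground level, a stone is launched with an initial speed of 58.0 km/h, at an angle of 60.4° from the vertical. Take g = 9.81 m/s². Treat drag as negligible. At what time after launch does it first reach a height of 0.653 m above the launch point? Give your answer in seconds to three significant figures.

0.0867 s

Convert: 58.0 km/h = 58.0/3.6 = 16.11 m/s.
Components: vₓ = 16.11 sin 60.4° = 14.01 m/s, v_y0 = 16.11 cos 60.4° = 7.958 m/s.
Require v_y0 t − ½ g t² = 0.653, i.e. 4.905 t² − 7.958 t + 0.653 = 0.
Quadratic formula: t = (7.958 ± √50.517) / 9.81 = (7.958 ± 7.108) / 9.81 → t = 0.08669 s or 1.536 s.
The first (ascending) time is 0.08669 s.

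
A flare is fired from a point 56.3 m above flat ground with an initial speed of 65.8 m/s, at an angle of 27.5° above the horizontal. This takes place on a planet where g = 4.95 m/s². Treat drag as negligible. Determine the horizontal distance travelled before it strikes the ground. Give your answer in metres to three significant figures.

812 m

Components: vₓ = 65.80 cos 27.5° = 58.37 m/s, v_y0 = 65.80 sin 27.5° = 30.38 m/s.
Vertical motion (up positive, ground at y = 0): 2.475 t² − (30.38) t − 56.3 = 0, so t = (30.38 + √(30.38² + 2·4.95·56.3)) / 4.95 = (30.38 + 38.48) / 4.95 = 13.91 s.
Horizontal distance: R = vₓ t = 58.37 × 13.91 = 811.9 m.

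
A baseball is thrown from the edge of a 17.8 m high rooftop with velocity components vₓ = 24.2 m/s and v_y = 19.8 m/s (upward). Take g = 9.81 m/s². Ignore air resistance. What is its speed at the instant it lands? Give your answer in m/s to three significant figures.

36.4 m/s

The projectile lands when y = 17.8 + (19.80) t − ½·9.81·t² = 0. Positive root: t = (19.80 + √(19.80² + 2·9.81·17.8)) / 9.81 = (19.80 + 27.23) / 9.81 = 4.794 s.
Vertical velocity at impact: v_y = v_y0 − g t = 19.80 − 9.81 × 4.794 = −27.23 m/s.
Speed: |v| = √(vₓ² + v_y²) = √(24.20² + 27.23²) = 36.43 m/s.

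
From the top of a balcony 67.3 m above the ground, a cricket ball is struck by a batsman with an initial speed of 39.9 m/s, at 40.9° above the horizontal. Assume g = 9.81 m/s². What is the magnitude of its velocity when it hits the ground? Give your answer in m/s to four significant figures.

53.97 m/s

Horizontal component vₓ = 39.90 cos 40.9° = 30.16 m/s; vertical v_y0 = 39.90 sin 40.9° = 26.12 m/s.
With up positive and y = 0 at the ground: y(t) = 67.3 + (26.12) t − 4.905 t². Setting y = 0 and taking the positive root: t = [26.12 + √(26.12² + 2·9.81·67.3)] / 9.81 = (26.12 + 44.75) / 9.81 = 7.225 s.
Vertical velocity at impact: v_y = v_y0 − g t = 26.12 − 9.81 × 7.225 = −44.75 m/s.
Speed: |v| = √(vₓ² + v_y²) = √(30.16² + 44.75²) = 53.97 m/s.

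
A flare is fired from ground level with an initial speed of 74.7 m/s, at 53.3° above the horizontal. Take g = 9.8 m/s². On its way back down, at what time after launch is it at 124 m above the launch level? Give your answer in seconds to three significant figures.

9.58 s

Resolve: vₓ = 74.70 cos 53.3° = 44.64 m/s and v_y0 = 74.70 sin 53.3° = 59.89 m/s.
Require v_y0 t − ½ g t² = 124, i.e. 4.900 t² − 59.89 t + 124 = 0.
t = [59.89 ± √(59.89² − 2·9.80·124)] / 9.80 = (59.89 ± 34.01) / 9.80, so t = 2.641 s or t = 9.582 s.
The descending-branch root is 9.582 s.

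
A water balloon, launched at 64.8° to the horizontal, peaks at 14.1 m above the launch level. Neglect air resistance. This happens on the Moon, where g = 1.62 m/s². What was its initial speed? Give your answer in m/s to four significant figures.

At the peak v_y = 0, so v_y0 = √(2gH) = √(2 × 1.62 × 14.1) = 6.759 m/s.
v_y0 = v₀ sin θ ⇒ v₀ = 6.759 / sin 64.8° = 7.470 m/s.

7.470 m/s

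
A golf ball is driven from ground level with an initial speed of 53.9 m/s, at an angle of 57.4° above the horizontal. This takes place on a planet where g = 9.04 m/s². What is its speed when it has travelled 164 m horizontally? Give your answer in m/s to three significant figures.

Components: vₓ = 53.90 cos 57.4° = 29.04 m/s, v_y0 = 53.90 sin 57.4° = 45.41 m/s.
Time to reach x = 164 m: t = x/vₓ = 164/29.04 = 5.647 s.
Vertical velocity there: v_y = v_y0 − g t = 45.41 − 9.04 × 5.647 = −5.645 m/s.
Speed: √(vₓ² + v_y²) = √(29.04² + 5.645²) = 29.58 m/s.

29.6 m/s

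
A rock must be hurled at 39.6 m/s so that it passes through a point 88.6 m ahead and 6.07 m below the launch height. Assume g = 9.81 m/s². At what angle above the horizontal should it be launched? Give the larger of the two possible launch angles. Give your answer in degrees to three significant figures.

73.5°

Trajectory: y = x tanθ − g x² (1 + tan²θ)/(2v₀²). With x = 88.6, y = −6.07, v₀ = 39.6, g = 9.81:
24.55 tan²θ − 88.6 tanθ + (18.48) = 0.
tanθ = [88.6 ± √(88.6² − 4 × 24.55 × (18.48))] / (2 × 24.55) = (88.6 ± 77.68) / 49.11, giving tanθ = 0.2223 or 3.386.
θ = 12.53° or 73.55°; the larger is 73.55°.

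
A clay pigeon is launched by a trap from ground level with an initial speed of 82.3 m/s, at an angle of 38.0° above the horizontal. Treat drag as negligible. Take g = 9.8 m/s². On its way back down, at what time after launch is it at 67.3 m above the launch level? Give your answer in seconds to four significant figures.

8.775 s

Components: vₓ = 82.30 cos 38.0° = 64.85 m/s, v_y0 = 82.30 sin 38.0° = 50.67 m/s.
Set y = v_y0 t − ½ g t² = 67.3: 4.900 t² − 50.67 t + 67.3 = 0.
Quadratic formula: t = (50.67 ± √1248.3) / 9.80 = (50.67 ± 35.33) / 9.80 → t = 1.565 s or 8.775 s.
The descending-branch root is 8.775 s.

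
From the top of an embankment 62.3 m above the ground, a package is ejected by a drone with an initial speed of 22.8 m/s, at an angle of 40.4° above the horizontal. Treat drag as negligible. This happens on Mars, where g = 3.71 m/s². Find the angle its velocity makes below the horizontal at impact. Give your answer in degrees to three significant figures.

56.4°

Resolve: vₓ = 22.80 cos 40.4° = 17.36 m/s and v_y0 = 22.80 sin 40.4° = 14.78 m/s.
Vertical motion (up positive, ground at y = 0): 1.855 t² − (14.78) t − 62.3 = 0, so t = (14.78 + √(14.78² + 2·3.71·62.3)) / 3.71 = (14.78 + 26.09) / 3.71 = 11.02 s.
At impact: v_y = v_y0 − g t = −26.09 m/s; vₓ = 17.36 m/s.
Angle below horizontal: arctan(|v_y|/vₓ) = arctan(26.09/17.36) = 56.35°.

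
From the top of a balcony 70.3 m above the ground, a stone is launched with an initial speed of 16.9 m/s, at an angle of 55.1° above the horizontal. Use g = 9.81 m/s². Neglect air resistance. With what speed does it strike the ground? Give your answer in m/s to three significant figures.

40.8 m/s

Horizontal component vₓ = 16.90 cos 55.1° = 9.669 m/s; vertical v_y0 = 16.90 sin 55.1° = 13.86 m/s.
The projectile lands when y = 70.3 + (13.86) t − ½·9.81·t² = 0. Positive root: t = (13.86 + √(13.86² + 2·9.81·70.3)) / 9.81 = (13.86 + 39.64) / 9.81 = 5.454 s.
Vertical velocity at impact: v_y = v_y0 − g t = 13.86 − 9.81 × 5.454 = −39.64 m/s.
Speed: |v| = √(vₓ² + v_y²) = √(9.669² + 39.64²) = 40.80 m/s.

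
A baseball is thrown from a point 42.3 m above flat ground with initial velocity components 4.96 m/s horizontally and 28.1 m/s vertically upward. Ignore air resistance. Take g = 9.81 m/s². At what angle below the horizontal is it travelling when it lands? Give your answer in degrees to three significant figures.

83.0°

Vertical motion (up positive, ground at y = 0): 4.905 t² − (28.10) t − 42.3 = 0, so t = (28.10 + √(28.10² + 2·9.81·42.3)) / 9.81 = (28.10 + 40.24) / 9.81 = 6.967 s.
At impact: v_y = v_y0 − g t = −40.24 m/s; vₓ = 4.960 m/s.
Angle below horizontal: arctan(|v_y|/vₓ) = arctan(40.24/4.960) = 82.97°.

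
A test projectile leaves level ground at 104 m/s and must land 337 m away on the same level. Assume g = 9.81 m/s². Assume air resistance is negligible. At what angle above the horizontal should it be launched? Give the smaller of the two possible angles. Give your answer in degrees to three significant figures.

8.90°

From R = (v₀²/g) sin 2θ: sin 2θ = 9.81 × 337 / 10816 = 0.3057.
2θ = 17.80° or 180° − 17.80° = 162.2°, so θ = 8.899° or 81.10°.
The smaller angle is 8.899°.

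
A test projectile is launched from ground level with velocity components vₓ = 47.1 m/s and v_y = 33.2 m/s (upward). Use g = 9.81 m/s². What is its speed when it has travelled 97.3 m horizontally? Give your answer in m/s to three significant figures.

x = vₓ t ⇒ t = 97.3/47.10 = 2.066 s.
Vertical velocity there: v_y = v_y0 − g t = 33.20 − 9.81 × 2.066 = 12.93 m/s.
Speed: √(vₓ² + v_y²) = √(47.10² + 12.93²) = 48.84 m/s.

48.8 m/s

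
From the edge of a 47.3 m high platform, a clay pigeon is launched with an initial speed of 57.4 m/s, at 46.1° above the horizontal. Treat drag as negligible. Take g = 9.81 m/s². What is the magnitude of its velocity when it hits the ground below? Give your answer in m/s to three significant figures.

Resolve: vₓ = 57.40 cos 46.1° = 39.80 m/s and v_y0 = 57.40 sin 46.1° = 41.36 m/s.
With up positive and y = 0 at the ground: y(t) = 47.3 + (41.36) t − 4.905 t². Setting y = 0 and taking the positive root: t = [41.36 + √(41.36² + 2·9.81·47.3)] / 9.81 = (41.36 + 51.37) / 9.81 = 9.452 s.
Vertical velocity at impact: v_y = v_y0 − g t = 41.36 − 9.81 × 9.452 = −51.37 m/s.
Speed: |v| = √(vₓ² + v_y²) = √(39.80² + 51.37²) = 64.98 m/s.

65.0 m/s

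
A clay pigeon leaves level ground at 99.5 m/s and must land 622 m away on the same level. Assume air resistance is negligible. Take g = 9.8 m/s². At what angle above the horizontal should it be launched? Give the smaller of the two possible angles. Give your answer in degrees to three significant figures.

Level-ground range R = v₀² sin(2θ)/g ⇒ sin(2θ) = gR/v₀² = 9.80 × 622 / 99.5² = 0.6157.
2θ = 38.00° or 180° − 38.00° = 142.0°, so θ = 19.00° or 71.00°.
The smaller angle is 19.00°.

19.0°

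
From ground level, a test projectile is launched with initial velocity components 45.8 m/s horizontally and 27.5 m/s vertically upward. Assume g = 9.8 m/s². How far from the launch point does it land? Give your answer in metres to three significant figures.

257 m

Time aloft: T = 2 v_y0 / g = 2 × 27.50 / 9.80 = 5.612 s.
Horizontal distance R = vₓ T = 45.80 × 5.612 = 257.0 m.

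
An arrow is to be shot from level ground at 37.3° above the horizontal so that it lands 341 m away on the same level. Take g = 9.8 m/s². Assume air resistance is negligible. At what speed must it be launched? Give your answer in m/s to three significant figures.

From R = (v₀² / g) sin 2θ: v₀ = √(gR / sin 2θ).
v₀ = √(9.80 × 341 / sin 74.60°) = √(3342 / 0.9641) = √3466.3 = 58.87 m/s.

58.9 m/s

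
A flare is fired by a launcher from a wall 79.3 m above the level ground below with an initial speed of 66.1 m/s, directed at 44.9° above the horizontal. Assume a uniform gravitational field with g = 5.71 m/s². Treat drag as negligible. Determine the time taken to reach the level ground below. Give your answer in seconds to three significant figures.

17.9 s

Horizontal component vₓ = 66.10 cos 44.9° = 46.82 m/s; vertical v_y0 = 66.10 sin 44.9° = 46.66 m/s.
Vertical motion (up positive, ground at y = 0): 2.855 t² − (46.66) t − 79.3 = 0, so t = (46.66 + √(46.66² + 2·5.71·79.3)) / 5.71 = (46.66 + 55.52) / 5.71 = 17.89 s.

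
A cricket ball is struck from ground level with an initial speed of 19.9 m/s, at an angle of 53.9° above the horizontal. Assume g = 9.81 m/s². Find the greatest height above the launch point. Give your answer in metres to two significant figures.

Resolve: vₓ = 19.90 cos 53.9° = 11.73 m/s and v_y0 = 19.90 sin 53.9° = 16.08 m/s.
Peak height H = v_y0² / (2g) = 258.53 / 19.62 = 13.18 m.

13 m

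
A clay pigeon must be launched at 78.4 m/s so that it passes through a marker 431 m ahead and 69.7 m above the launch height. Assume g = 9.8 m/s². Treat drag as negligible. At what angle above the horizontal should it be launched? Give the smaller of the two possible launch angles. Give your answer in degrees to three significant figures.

33.1°

Trajectory: y = x tanθ − g x² (1 + tan²θ)/(2v₀²). With x = 431, y = 69.7, v₀ = 78.4, g = 9.80:
148.1 tan²θ − 431 tanθ + (217.8) = 0.
tanθ = [431 ± √(431² − 4 × 148.1 × (217.8))] / (2 × 148.1) = (431 ± 238.2) / 296.2, giving tanθ = 0.6509 or 2.260.
θ = 33.06° or 66.13°; the smaller is 33.06°.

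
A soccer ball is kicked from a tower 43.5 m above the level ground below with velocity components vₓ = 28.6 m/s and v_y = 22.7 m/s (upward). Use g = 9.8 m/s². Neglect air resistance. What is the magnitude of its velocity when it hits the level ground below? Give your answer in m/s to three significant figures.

The projectile lands when y = 43.5 + (22.70) t − ½·9.80·t² = 0. Positive root: t = (22.70 + √(22.70² + 2·9.80·43.5)) / 9.80 = (22.70 + 36.98) / 9.80 = 6.090 s.
Vertical velocity at impact: v_y = v_y0 − g t = 22.70 − 9.80 × 6.090 = −36.98 m/s.
Speed: |v| = √(vₓ² + v_y²) = √(28.60² + 36.98²) = 46.75 m/s.

46.8 m/s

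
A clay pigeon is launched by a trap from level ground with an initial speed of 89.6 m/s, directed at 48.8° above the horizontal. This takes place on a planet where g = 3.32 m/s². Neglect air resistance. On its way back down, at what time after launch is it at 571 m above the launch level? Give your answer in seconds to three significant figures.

Resolve: vₓ = 89.60 cos 48.8° = 59.02 m/s and v_y0 = 89.60 sin 48.8° = 67.42 m/s.
Require v_y0 t − ½ g t² = 571, i.e. 1.660 t² − 67.42 t + 571 = 0.
Quadratic formula: t = (67.42 ± √753.53) / 3.32 = (67.42 ± 27.45) / 3.32 → t = 12.04 s or 28.57 s.
The descending-branch root is 28.57 s.

28.6 s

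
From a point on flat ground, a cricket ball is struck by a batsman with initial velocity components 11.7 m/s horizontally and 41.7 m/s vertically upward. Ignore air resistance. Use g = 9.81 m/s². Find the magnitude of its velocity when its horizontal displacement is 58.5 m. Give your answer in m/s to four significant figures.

13.82 m/s

At x = 58.5 m, t = x/vₓ = 58.5/11.70 = 5.000 s.
Vertical velocity there: v_y = v_y0 − g t = 41.70 − 9.81 × 5.000 = −7.350 m/s.
Speed: √(vₓ² + v_y²) = √(11.70² + 7.350²) = 13.82 m/s.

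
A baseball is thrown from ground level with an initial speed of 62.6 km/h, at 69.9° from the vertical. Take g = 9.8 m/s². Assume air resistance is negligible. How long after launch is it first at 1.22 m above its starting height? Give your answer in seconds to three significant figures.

Convert: 62.6 km/h = 62.6/3.6 = 17.39 m/s.
Resolve: vₓ = 17.39 sin 69.9° = 16.33 m/s and v_y0 = 17.39 cos 69.9° = 5.976 m/s.
Require v_y0 t − ½ g t² = 1.22, i.e. 4.900 t² − 5.976 t + 1.22 = 0.
Quadratic formula: t = (5.976 ± √11.799) / 9.80 = (5.976 ± 3.435) / 9.80 → t = 0.2593 s or 0.9603 s.
The first (ascending) time is 0.2593 s.

0.259 s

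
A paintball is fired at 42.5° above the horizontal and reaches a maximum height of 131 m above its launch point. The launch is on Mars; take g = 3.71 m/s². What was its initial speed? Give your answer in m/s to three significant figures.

At the peak v_y = 0, so v_y0 = √(2gH) = √(2 × 3.71 × 131) = 31.18 m/s.
v_y0 = v₀ sin θ ⇒ v₀ = 31.18 / sin 42.5° = 46.15 m/s.

46.1 m/s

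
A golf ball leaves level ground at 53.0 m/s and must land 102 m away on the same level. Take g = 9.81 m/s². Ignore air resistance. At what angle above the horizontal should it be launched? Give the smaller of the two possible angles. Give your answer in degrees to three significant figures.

Level-ground range R = v₀² sin(2θ)/g ⇒ sin(2θ) = gR/v₀² = 9.81 × 102 / 53.0² = 0.3562.
2θ = 20.87° or 180° − 20.87° = 159.1°, so θ = 10.43° or 79.57°.
The smaller angle is 10.43°.

10.4°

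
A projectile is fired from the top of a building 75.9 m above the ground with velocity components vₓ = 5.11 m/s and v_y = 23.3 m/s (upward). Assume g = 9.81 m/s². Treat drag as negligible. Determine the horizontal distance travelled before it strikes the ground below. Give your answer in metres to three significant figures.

35.6 m

Vertical motion (up positive, ground at y = 0): 4.905 t² − (23.30) t − 75.9 = 0, so t = (23.30 + √(23.30² + 2·9.81·75.9)) / 9.81 = (23.30 + 45.08) / 9.81 = 6.970 s.
Horizontal distance: R = vₓ t = 5.110 × 6.970 = 35.62 m.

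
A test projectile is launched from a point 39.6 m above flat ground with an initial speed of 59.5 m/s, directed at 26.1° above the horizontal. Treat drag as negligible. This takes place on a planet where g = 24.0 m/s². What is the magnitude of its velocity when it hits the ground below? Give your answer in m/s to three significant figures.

73.8 m/s

Horizontal component vₓ = 59.50 cos 26.1° = 53.43 m/s; vertical v_y0 = 59.50 sin 26.1° = 26.18 m/s.
The projectile lands when y = 39.6 + (26.18) t − ½·24.0·t² = 0. Positive root: t = (26.18 + √(26.18² + 2·24.0·39.6)) / 24.0 = (26.18 + 50.85) / 24.0 = 3.210 s.
Vertical velocity at impact: v_y = v_y0 − g t = 26.18 − 24.0 × 3.210 = −50.85 m/s.
Speed: |v| = √(vₓ² + v_y²) = √(53.43² + 50.85²) = 73.76 m/s.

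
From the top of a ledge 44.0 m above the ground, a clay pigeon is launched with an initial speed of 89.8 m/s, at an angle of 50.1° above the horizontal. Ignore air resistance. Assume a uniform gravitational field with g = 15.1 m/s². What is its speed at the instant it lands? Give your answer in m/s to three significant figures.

96.9 m/s

vₓ = 89.80 cos 50.1° = 57.60 m/s; v_y0 = 89.80 sin 50.1° = 68.89 m/s.
With up positive and y = 0 at the ground: y(t) = 44.0 + (68.89) t − 7.550 t². Setting y = 0 and taking the positive root: t = [68.89 + √(68.89² + 2·15.1·44.0)] / 15.1 = (68.89 + 77.94) / 15.1 = 9.724 s.
Vertical velocity at impact: v_y = v_y0 − g t = 68.89 − 15.1 × 9.724 = −77.94 m/s.
Speed: |v| = √(vₓ² + v_y²) = √(57.60² + 77.94²) = 96.92 m/s.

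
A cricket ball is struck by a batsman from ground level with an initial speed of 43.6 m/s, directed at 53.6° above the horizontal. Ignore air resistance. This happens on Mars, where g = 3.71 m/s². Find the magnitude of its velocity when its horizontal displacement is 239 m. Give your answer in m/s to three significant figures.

25.9 m/s

Horizontal component vₓ = 43.60 cos 53.6° = 25.87 m/s; vertical v_y0 = 43.60 sin 53.6° = 35.09 m/s.
x = vₓ t ⇒ t = 239/25.87 = 9.237 s.
Vertical velocity there: v_y = v_y0 − g t = 35.09 − 3.71 × 9.237 = 0.8226 m/s.
Speed: √(vₓ² + v_y²) = √(25.87² + 0.8226²) = 25.89 m/s.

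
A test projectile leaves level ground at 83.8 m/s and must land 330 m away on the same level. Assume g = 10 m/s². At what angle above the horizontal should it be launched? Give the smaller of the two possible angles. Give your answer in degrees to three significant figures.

R = v₀² sin 2θ / g gives sin 2θ = gR/v₀² = 10.0·330/83.8² = 0.4699.
2θ = 28.03° or 180° − 28.03° = 152.0°, so θ = 14.01° or 75.99°.
The smaller angle is 14.01°.

14.0°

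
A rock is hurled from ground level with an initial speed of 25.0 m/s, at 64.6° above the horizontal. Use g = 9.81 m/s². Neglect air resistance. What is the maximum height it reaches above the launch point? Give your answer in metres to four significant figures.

vₓ = 25.00 cos 64.6° = 10.72 m/s; v_y0 = 25.00 sin 64.6° = 22.58 m/s.
At the apex v_y = 0, so H = v_y0²/(2g) = 22.58²/19.62 = 25.99 m.

25.99 m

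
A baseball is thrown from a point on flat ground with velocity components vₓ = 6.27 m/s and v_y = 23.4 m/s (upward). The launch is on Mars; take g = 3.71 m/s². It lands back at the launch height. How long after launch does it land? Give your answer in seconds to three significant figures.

Landing at launch height ⇒ T = 2 v_y0 / g = 2 × 23.40 / 3.71 = 12.61 s.

12.6 s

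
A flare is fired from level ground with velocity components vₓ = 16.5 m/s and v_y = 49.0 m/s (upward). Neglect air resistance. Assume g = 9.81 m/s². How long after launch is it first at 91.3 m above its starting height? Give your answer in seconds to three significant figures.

Set y = v_y0 t − ½ g t² = 91.3: 4.905 t² − 49.00 t + 91.3 = 0.
t = [49.00 ± √(49.00² − 2·9.81·91.3)] / 9.81 = (49.00 ± 24.69) / 9.81, so t = 2.478 s or t = 7.512 s.
The first (ascending) time is 2.478 s.

2.48 s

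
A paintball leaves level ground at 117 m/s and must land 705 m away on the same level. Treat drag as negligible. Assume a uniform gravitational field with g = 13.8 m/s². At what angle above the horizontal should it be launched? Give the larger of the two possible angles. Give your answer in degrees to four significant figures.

R = v₀² sin 2θ / g gives sin 2θ = gR/v₀² = 13.8·705/117² = 0.7107.
2θ = 45.29° or 180° − 45.29° = 134.7°, so θ = 22.65° or 67.35°.
The larger angle is 67.35°.

67.35°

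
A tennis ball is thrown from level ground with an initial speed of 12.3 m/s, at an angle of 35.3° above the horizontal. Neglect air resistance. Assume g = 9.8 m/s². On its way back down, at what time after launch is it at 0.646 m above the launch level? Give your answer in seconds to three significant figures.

vₓ = 12.30 cos 35.3° = 10.04 m/s; v_y0 = 12.30 sin 35.3° = 7.108 m/s.
Set y = v_y0 t − ½ g t² = 0.646: 4.900 t² − 7.108 t + 0.646 = 0.
t = [7.108 ± √(7.108² − 2·9.80·0.646)] / 9.80 = (7.108 ± 6.153) / 9.80, so t = 0.09743 s or t = 1.353 s.
The descending-branch root is 1.353 s.

1.35 s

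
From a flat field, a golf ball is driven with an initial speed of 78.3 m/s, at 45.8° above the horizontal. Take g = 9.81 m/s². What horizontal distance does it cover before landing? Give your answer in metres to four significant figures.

624.7 m

Horizontal component vₓ = 78.30 cos 45.8° = 54.59 m/s; vertical v_y0 = 78.30 sin 45.8° = 56.13 m/s.
Flight time T = 2 v_y0 / g = 11.44 s.
Range: R = vₓ T = 54.59 × 11.44 = 624.7 m.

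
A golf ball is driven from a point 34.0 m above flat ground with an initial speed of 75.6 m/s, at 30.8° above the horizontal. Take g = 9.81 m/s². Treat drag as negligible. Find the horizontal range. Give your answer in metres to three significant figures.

564 m

Resolve: vₓ = 75.60 cos 30.8° = 64.94 m/s and v_y0 = 75.60 sin 30.8° = 38.71 m/s.
With up positive and y = 0 at the ground: y(t) = 34.0 + (38.71) t − 4.905 t². Setting y = 0 and taking the positive root: t = [38.71 + √(38.71² + 2·9.81·34.0)] / 9.81 = (38.71 + 46.54) / 9.81 = 8.690 s.
Horizontal distance: R = vₓ t = 64.94 × 8.690 = 564.3 m.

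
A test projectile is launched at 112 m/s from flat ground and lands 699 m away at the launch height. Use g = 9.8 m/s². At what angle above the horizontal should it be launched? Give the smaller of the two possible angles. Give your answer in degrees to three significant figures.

16.5°

Level-ground range R = v₀² sin(2θ)/g ⇒ sin(2θ) = gR/v₀² = 9.80 × 699 / 112² = 0.5461.
2θ = 33.10° or 180° − 33.10° = 146.9°, so θ = 16.55° or 73.45°.
The smaller angle is 16.55°.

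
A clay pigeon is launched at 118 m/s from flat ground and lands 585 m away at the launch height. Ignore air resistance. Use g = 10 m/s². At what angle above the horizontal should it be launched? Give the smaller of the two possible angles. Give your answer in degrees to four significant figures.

From R = (v₀²/g) sin 2θ: sin 2θ = 10.0 × 585 / 13924 = 0.4201.
2θ = 24.84° or 180° − 24.84° = 155.2°, so θ = 12.42° or 77.58°.
The smaller angle is 12.42°.

12.42°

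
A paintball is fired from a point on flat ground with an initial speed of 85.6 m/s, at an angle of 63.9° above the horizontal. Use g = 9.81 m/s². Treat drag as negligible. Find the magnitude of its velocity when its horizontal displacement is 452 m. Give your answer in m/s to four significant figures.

Components: vₓ = 85.60 cos 63.9° = 37.66 m/s, v_y0 = 85.60 sin 63.9° = 76.87 m/s.
x = vₓ t ⇒ t = 452/37.66 = 12.00 s.
Vertical velocity there: v_y = v_y0 − g t = 76.87 − 9.81 × 12.00 = −40.87 m/s.
Speed: √(vₓ² + v_y²) = √(37.66² + 40.87²) = 55.58 m/s.

55.58 m/s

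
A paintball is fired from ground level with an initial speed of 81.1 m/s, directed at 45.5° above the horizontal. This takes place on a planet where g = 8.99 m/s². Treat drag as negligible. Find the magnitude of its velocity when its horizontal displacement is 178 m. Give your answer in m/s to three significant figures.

vₓ = 81.10 cos 45.5° = 56.84 m/s; v_y0 = 81.10 sin 45.5° = 57.84 m/s.
At x = 178 m, t = x/vₓ = 178/56.84 = 3.131 s.
Vertical velocity there: v_y = v_y0 − g t = 57.84 − 8.99 × 3.131 = 29.69 m/s.
Speed: √(vₓ² + v_y²) = √(56.84² + 29.69²) = 64.13 m/s.

64.1 m/s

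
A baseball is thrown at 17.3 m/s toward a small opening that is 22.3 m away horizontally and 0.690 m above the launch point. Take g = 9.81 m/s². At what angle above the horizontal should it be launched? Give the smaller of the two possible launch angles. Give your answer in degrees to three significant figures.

Trajectory: y = x tanθ − g x² (1 + tan²θ)/(2v₀²). With x = 22.3, y = 0.690, v₀ = 17.3, g = 9.81:
8.150 tan²θ − 22.3 tanθ + (8.840) = 0.
tanθ = [22.3 ± √(22.3² − 4 × 8.150 × (8.840))] / (2 × 8.150) = (22.3 ± 14.46) / 16.30, giving tanθ = 0.4809 or 2.255.
θ = 25.69° or 66.09°; the smaller is 25.69°.

25.7°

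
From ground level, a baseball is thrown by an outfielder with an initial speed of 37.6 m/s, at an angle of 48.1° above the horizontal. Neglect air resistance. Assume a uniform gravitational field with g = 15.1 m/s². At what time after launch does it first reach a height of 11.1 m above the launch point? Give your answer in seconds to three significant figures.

0.452 s

Components: vₓ = 37.60 cos 48.1° = 25.11 m/s, v_y0 = 37.60 sin 48.1° = 27.99 m/s.
Set y = v_y0 t − ½ g t² = 11.1: 7.550 t² − 27.99 t + 11.1 = 0.
Quadratic formula: t = (27.99 ± √448.00) / 15.1 = (27.99 ± 21.17) / 15.1 → t = 0.4517 s or 3.255 s.
The first (ascending) time is 0.4517 s.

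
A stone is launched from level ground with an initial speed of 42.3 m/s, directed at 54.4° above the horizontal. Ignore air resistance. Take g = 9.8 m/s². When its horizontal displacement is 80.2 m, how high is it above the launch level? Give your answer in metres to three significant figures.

Resolve: vₓ = 42.30 cos 54.4° = 24.62 m/s and v_y0 = 42.30 sin 54.4° = 34.39 m/s.
x = vₓ t ⇒ t = 80.2/24.62 = 3.257 s.
Height: y = v_y0 t − ½ g t² = 34.39 × 3.257 − 4.900 × 3.257² = 112.0 − 51.98 = 60.04 m.

60.0 m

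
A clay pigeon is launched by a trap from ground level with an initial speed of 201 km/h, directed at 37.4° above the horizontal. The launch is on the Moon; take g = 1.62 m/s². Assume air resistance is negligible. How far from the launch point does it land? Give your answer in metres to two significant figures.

Convert: 201 km/h = 201/3.6 = 55.83 m/s.
vₓ = 55.83 cos 37.4° = 44.35 m/s; v_y0 = 55.83 sin 37.4° = 33.91 m/s.
Time aloft: T = 2 v_y0 / g = 2 × 33.91 / 1.62 = 41.87 s.
Horizontal distance R = vₓ T = 44.35 × 41.87 = 1857 m.

1900 m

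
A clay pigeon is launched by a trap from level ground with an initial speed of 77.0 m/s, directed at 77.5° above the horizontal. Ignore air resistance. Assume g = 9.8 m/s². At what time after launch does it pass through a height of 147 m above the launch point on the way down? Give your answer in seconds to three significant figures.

13.0 s

vₓ = 77.00 cos 77.5° = 16.67 m/s; v_y0 = 77.00 sin 77.5° = 75.17 m/s.
Require v_y0 t − ½ g t² = 147, i.e. 4.900 t² − 75.17 t + 147 = 0.
Quadratic formula: t = (75.17 ± √2770.0) / 9.80 = (75.17 ± 52.63) / 9.80 → t = 2.300 s or 13.04 s.
The descending-branch root is 13.04 s.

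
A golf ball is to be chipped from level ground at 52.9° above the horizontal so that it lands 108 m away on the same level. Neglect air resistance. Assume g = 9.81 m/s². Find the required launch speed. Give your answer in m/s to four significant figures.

From R = (v₀² / g) sin 2θ: v₀ = √(gR / sin 2θ).
v₀ = √(9.81 × 108 / sin 105.8°) = √(1059 / 0.9622) = √1101.1 = 33.18 m/s.

33.18 m/s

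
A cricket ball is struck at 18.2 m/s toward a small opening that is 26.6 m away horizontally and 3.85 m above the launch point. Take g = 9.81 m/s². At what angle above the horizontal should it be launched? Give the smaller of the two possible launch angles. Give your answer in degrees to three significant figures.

Trajectory: y = x tanθ − g x² (1 + tan²θ)/(2v₀²). With x = 26.6, y = 3.85, v₀ = 18.2, g = 9.81:
10.48 tan²θ − 26.6 tanθ + (14.33) = 0.
tanθ = [26.6 ± √(26.6² − 4 × 10.48 × (14.33))] / (2 × 10.48) = (26.6 ± 10.35) / 20.96, giving tanθ = 0.7755 or 1.763.
θ = 37.80° or 60.44°; the smaller is 37.80°.

37.8°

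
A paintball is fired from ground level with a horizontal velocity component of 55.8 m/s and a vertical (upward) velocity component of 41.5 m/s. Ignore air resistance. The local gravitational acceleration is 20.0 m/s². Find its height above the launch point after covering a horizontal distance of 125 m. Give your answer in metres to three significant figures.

42.8 m

x = vₓ t ⇒ t = 125/55.80 = 2.240 s.
Height: y = v_y0 t − ½ g t² = 41.50 × 2.240 − 10.00 × 2.240² = 92.97 − 50.18 = 42.78 m.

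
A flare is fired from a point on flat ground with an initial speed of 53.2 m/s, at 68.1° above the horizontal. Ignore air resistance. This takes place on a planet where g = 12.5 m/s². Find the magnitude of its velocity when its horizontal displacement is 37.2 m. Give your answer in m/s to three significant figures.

32.6 m/s

Resolve: vₓ = 53.20 cos 68.1° = 19.84 m/s and v_y0 = 53.20 sin 68.1° = 49.36 m/s.
Time to reach x = 37.2 m: t = x/vₓ = 37.2/19.84 = 1.875 s.
Vertical velocity there: v_y = v_y0 − g t = 49.36 − 12.5 × 1.875 = 25.93 m/s.
Speed: √(vₓ² + v_y²) = √(19.84² + 25.93²) = 32.65 m/s.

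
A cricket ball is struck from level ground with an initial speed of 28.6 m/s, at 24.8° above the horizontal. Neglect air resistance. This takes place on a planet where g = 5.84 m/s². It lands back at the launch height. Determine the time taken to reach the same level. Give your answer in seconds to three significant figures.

4.11 s

vₓ = 28.60 cos 24.8° = 25.96 m/s; v_y0 = 28.60 sin 24.8° = 12.00 m/s.
Landing at launch height ⇒ T = 2 v_y0 / g = 2 × 12.00 / 5.84 = 4.108 s.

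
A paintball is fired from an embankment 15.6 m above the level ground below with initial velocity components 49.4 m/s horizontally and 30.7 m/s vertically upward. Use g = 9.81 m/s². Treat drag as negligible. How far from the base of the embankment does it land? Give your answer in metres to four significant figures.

332.5 m

Vertical motion (up positive, ground at y = 0): 4.905 t² − (30.70) t − 15.6 = 0, so t = (30.70 + √(30.70² + 2·9.81·15.6)) / 9.81 = (30.70 + 35.33) / 9.81 = 6.731 s.
Horizontal distance: R = vₓ t = 49.40 × 6.731 = 332.5 m.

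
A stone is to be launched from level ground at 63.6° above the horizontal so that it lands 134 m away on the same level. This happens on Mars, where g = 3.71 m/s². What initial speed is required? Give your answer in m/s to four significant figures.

24.98 m/s

On level ground R = v₀² sin 2θ / g ⇒ v₀ = √(gR / sin 2θ).
v₀ = √(3.71 × 134 / sin 127.2°) = √(497.1 / 0.7965) = √624.13 = 24.98 m/s.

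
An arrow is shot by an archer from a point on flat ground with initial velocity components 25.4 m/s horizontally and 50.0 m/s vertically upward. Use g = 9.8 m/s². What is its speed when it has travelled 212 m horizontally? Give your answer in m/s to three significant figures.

40.7 m/s

Time to reach x = 212 m: t = x/vₓ = 212/25.40 = 8.346 s.
Vertical velocity there: v_y = v_y0 − g t = 50.00 − 9.80 × 8.346 = −31.80 m/s.
Speed: √(vₓ² + v_y²) = √(25.40² + 31.80²) = 40.70 m/s.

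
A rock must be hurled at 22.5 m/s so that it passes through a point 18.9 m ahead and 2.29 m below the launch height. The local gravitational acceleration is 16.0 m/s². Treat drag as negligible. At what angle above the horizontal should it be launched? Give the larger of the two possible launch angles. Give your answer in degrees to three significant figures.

Trajectory: y = x tanθ − g x² (1 + tan²θ)/(2v₀²). With x = 18.9, y = −2.29, v₀ = 22.5, g = 16.0:
5.645 tan²θ − 18.9 tanθ + (3.355) = 0.
tanθ = [18.9 ± √(18.9² − 4 × 5.645 × (3.355))] / (2 × 5.645) = (18.9 ± 16.78) / 11.29, giving tanθ = 0.1881 or 3.160.
θ = 10.65° or 72.44°; the larger is 72.44°.

72.4°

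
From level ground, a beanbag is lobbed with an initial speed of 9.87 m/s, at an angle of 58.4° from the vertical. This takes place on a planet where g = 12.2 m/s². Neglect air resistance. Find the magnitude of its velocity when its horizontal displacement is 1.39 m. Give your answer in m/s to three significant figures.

Components: vₓ = 9.870 sin 58.4° = 8.407 m/s, v_y0 = 9.870 cos 58.4° = 5.172 m/s.
At x = 1.39 m, t = x/vₓ = 1.39/8.407 = 0.1653 s.
Vertical velocity there: v_y = v_y0 − g t = 5.172 − 12.2 × 0.1653 = 3.155 m/s.
Speed: √(vₓ² + v_y²) = √(8.407² + 3.155²) = 8.979 m/s.

8.98 m/s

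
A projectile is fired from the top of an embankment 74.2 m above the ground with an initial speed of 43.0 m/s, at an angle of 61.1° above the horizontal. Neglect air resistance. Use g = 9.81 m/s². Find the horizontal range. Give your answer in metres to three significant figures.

Horizontal component vₓ = 43.00 cos 61.1° = 20.78 m/s; vertical v_y0 = 43.00 sin 61.1° = 37.64 m/s.
Vertical motion (up positive, ground at y = 0): 4.905 t² − (37.64) t − 74.2 = 0, so t = (37.64 + √(37.64² + 2·9.81·74.2)) / 9.81 = (37.64 + 53.60) / 9.81 = 9.301 s.
Horizontal distance: R = vₓ t = 20.78 × 9.301 = 193.3 m.

193 m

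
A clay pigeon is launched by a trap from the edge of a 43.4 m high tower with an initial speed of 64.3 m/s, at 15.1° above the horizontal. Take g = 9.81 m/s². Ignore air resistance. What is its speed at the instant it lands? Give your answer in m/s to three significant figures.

70.6 m/s

Horizontal component vₓ = 64.30 cos 15.1° = 62.08 m/s; vertical v_y0 = 64.30 sin 15.1° = 16.75 m/s.
Vertical motion (up positive, ground at y = 0): 4.905 t² − (16.75) t − 43.4 = 0, so t = (16.75 + √(16.75² + 2·9.81·43.4)) / 9.81 = (16.75 + 33.65) / 9.81 = 5.137 s.
Vertical velocity at impact: v_y = v_y0 − g t = 16.75 − 9.81 × 5.137 = −33.65 m/s.
Speed: |v| = √(vₓ² + v_y²) = √(62.08² + 33.65²) = 70.61 m/s.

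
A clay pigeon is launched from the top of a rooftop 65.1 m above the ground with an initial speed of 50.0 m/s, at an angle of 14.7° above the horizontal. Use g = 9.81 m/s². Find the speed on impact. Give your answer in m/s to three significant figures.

61.5 m/s

vₓ = 50.00 cos 14.7° = 48.36 m/s; v_y0 = 50.00 sin 14.7° = 12.69 m/s.
Vertical motion (up positive, ground at y = 0): 4.905 t² − (12.69) t − 65.1 = 0, so t = (12.69 + √(12.69² + 2·9.81·65.1)) / 9.81 = (12.69 + 37.92) / 9.81 = 5.159 s.
Vertical velocity at impact: v_y = v_y0 − g t = 12.69 − 9.81 × 5.159 = −37.92 m/s.
Speed: |v| = √(vₓ² + v_y²) = √(48.36² + 37.92²) = 61.46 m/s.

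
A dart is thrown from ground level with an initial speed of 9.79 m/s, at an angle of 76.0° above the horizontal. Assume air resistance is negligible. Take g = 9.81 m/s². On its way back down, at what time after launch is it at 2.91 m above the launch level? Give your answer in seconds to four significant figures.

vₓ = 9.790 cos 76.0° = 2.368 m/s; v_y0 = 9.790 sin 76.0° = 9.499 m/s.
Height y(t) = 9.499 t − 4.905 t² = 2.91 gives 4.905 t² − 9.499 t + 2.91 = 0.
t = [9.499 ± √(9.499² − 2·9.81·2.91)] / 9.81 = (9.499 ± 5.757) / 9.81, so t = 0.3815 s or t = 1.555 s.
The descending-branch root is 1.555 s.

1.555 s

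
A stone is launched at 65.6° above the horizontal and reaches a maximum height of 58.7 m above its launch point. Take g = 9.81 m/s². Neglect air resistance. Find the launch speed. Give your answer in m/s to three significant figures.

37.3 m/s

At the peak v_y = 0, so v_y0 = √(2gH) = √(2 × 9.81 × 58.7) = 33.94 m/s.
v_y0 = v₀ sin θ ⇒ v₀ = 33.94 / sin 65.6° = 37.26 m/s.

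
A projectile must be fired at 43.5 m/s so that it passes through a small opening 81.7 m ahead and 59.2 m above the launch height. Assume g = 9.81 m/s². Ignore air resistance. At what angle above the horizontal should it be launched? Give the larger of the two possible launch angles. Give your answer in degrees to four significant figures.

73.77°

Trajectory: y = x tanθ − g x² (1 + tan²θ)/(2v₀²). With x = 81.7, y = 59.2, v₀ = 43.5, g = 9.81:
17.30 tan²θ − 81.7 tanθ + (76.50) = 0.
tanθ = [81.7 ± √(81.7² − 4 × 17.30 × (76.50))] / (2 × 17.30) = (81.7 ± 37.15) / 34.60, giving tanθ = 1.287 or 3.435.
θ = 52.16° or 73.77°; the larger is 73.77°.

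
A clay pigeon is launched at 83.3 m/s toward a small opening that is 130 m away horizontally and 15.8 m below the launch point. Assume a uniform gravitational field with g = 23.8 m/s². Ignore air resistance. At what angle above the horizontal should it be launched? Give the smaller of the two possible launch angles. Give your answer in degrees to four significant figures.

Trajectory: y = x tanθ − g x² (1 + tan²θ)/(2v₀²). With x = 130, y = −15.8, v₀ = 83.3, g = 23.8:
28.98 tan²θ − 130 tanθ + (13.18) = 0.
tanθ = [130 ± √(130² − 4 × 28.98 × (13.18))] / (2 × 28.98) = (130 ± 124.0) / 57.97, giving tanθ = 0.1038 or 4.382.
θ = 5.927° or 77.14°; the smaller is 5.927°.

5.927°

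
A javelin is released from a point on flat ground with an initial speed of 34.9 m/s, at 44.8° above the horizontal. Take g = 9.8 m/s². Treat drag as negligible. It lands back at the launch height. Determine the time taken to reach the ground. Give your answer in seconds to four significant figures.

Horizontal component vₓ = 34.90 cos 44.8° = 24.76 m/s; vertical v_y0 = 34.90 sin 44.8° = 24.59 m/s.
It returns to y = 0 when t = 2 v_y0 / g = 2(24.59)/9.80 = 5.019 s.

5.019 s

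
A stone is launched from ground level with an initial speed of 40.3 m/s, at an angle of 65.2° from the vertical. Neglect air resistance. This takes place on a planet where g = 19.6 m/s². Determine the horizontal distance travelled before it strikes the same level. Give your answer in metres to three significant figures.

63.1 m

Resolve: vₓ = 40.30 sin 65.2° = 36.58 m/s and v_y0 = 40.30 cos 65.2° = 16.90 m/s.
Flight time T = 2 v_y0 / g = 1.725 s.
Horizontal distance R = vₓ T = 36.58 × 1.725 = 63.10 m.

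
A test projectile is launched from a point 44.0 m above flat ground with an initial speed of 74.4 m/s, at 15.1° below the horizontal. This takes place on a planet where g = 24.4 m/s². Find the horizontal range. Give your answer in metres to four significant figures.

Components: vₓ = 74.40 cos 15.1° = 71.83 m/s, v_y0 = −19.38 m/s (downward).
With up positive and y = 0 at the ground: y(t) = 44.0 + (−19.38) t − 12.20 t². Setting y = 0 and taking the positive root: t = [−19.38 + √(19.38² + 2·24.4·44.0)] / 24.4 = (−19.38 + 50.23) / 24.4 = 1.264 s.
Horizontal distance: R = vₓ t = 71.83 × 1.264 = 90.81 m.

90.81 m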